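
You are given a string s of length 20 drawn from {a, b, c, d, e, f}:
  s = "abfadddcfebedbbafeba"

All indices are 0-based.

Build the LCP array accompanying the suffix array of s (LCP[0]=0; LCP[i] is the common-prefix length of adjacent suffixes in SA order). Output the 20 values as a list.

[0, 1, 1, 1, 0, 2, 1, 1, 1, 0, 0, 1, 1, 2, 0, 2, 1, 0, 1, 3]

rank | idx | suffix
   0 |  19 | a
   1 |   0 | abfadddcfebedbbafeba
   2 |   3 | adddcfebedbbafeba
   3 |  15 | afeba
   4 |  18 | ba
   5 |  14 | bafeba
   6 |  13 | bbafeba
   7 |  10 | bedbbafeba
   8 |   1 | bfadddcfebedbbafeba
   9 |   7 | cfebedbbafeba
  10 |  12 | dbbafeba
  11 |   6 | dcfebedbbafeba
  12 |   5 | ddcfebedbbafeba
  13 |   4 | dddcfebedbbafeba
  14 |  17 | eba
  15 |   9 | ebedbbafeba
  16 |  11 | edbbafeba
  17 |   2 | fadddcfebedbbafeba
  18 |  16 | feba
  19 |   8 | febedbbafeba

SA = [19, 0, 3, 15, 18, 14, 13, 10, 1, 7, 12, 6, 5, 4, 17, 9, 11, 2, 16, 8]
rank  pair      lcp
   1  s[19:],s[0:]  1  'a'
   2  s[0:],s[3:]  1  'a'
   3  s[3:],s[15:]  1  'a'
   4  s[15:],s[18:]  0  ''
   5  s[18:],s[14:]  2  'ba'
   6  s[14:],s[13:]  1  'b'
   7  s[13:],s[10:]  1  'b'
   8  s[10:],s[1:]  1  'b'
   9  s[1:],s[7:]  0  ''
  10  s[7:],s[12:]  0  ''
  11  s[12:],s[6:]  1  'd'
  12  s[6:],s[5:]  1  'd'
  13  s[5:],s[4:]  2  'dd'
  14  s[4:],s[17:]  0  ''
  15  s[17:],s[9:]  2  'eb'
  16  s[9:],s[11:]  1  'e'
  17  s[11:],s[2:]  0  ''
  18  s[2:],s[16:]  1  'f'
  19  s[16:],s[8:]  3  'feb'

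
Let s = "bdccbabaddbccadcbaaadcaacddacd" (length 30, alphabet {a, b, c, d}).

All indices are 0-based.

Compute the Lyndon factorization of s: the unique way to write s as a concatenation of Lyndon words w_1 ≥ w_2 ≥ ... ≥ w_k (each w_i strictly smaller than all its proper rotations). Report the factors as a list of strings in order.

["bdcc", "b", "abaddbccadcb", "aaadcaacddacd"]

emit factor 1: 'bdcc' (i=0, period=4)
emit factor 2: 'b' (i=4, period=1)
emit factor 3: 'abaddbccadcb' (i=5, period=12)
emit factor 4: 'aaadcaacddacd' (i=17, period=13)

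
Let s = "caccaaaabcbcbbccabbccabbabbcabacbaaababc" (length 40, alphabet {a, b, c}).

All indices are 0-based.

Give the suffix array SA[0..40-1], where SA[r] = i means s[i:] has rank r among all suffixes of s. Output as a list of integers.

rank | idx | suffix
   0 |   4 | aaaabcbcbbccabbccabbabbcabacbaaababc
   1 |  33 | aaababc
   2 |   5 | aaabcbcbbccabbccabbabbcabacbaaababc
   3 |  34 | aababc
   4 |   6 | aabcbcbbccabbccabbabbcabacbaaababc
   5 |  35 | ababc
   6 |  28 | abacbaaababc
   7 |  21 | abbabbcabacbaaababc
   8 |  24 | abbcabacbaaababc
   9 |  16 | abbccabbabbcabacbaaababc
  10 |  37 | abc
  11 |   7 | abcbcbbccabbccabbabbcabacbaaababc
  12 |  30 | acbaaababc
  13 |   1 | accaaaabcbcbbccabbccabbabbcabacbaaababc
  14 |  32 | baaababc
  15 |  23 | babbcabacbaaababc
  16 |  36 | babc
  17 |  29 | bacbaaababc
  18 |  22 | bbabbcabacbaaababc
  19 |  25 | bbcabacbaaababc
  20 |  17 | bbccabbabbcabacbaaababc
  21 |  12 | bbccabbccabbabbcabacbaaababc
  22 |  38 | bc
  23 |  26 | bcabacbaaababc
  24 |  10 | bcbbccabbccabbabbcabacbaaababc
  25 |   8 | bcbcbbccabbccabbabbcabacbaaababc
  26 |  18 | bccabbabbcabacbaaababc
  27 |  13 | bccabbccabbabbcabacbaaababc
  28 |  39 | c
  29 |   3 | caaaabcbcbbccabbccabbabbcabacbaaababc
  30 |  27 | cabacbaaababc
  31 |  20 | cabbabbcabacbaaababc
  32 |  15 | cabbccabbabbcabacbaaababc
  33 |   0 | caccaaaabcbcbbccabbccabbabbcabacbaaababc
  34 |  31 | cbaaababc
  35 |  11 | cbbccabbccabbabbcabacbaaababc
  36 |   9 | cbcbbccabbccabbabbcabacbaaababc
  37 |   2 | ccaaaabcbcbbccabbccabbabbcabacbaaababc
  38 |  19 | ccabbabbcabacbaaababc
  39 |  14 | ccabbccabbabbcabacbaaababc

[4, 33, 5, 34, 6, 35, 28, 21, 24, 16, 37, 7, 30, 1, 32, 23, 36, 29, 22, 25, 17, 12, 38, 26, 10, 8, 18, 13, 39, 3, 27, 20, 15, 0, 31, 11, 9, 2, 19, 14]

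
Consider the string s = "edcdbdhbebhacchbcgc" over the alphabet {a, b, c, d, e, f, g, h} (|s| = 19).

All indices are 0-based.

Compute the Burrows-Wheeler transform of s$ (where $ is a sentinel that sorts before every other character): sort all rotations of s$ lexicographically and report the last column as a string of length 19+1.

rank  rotation              last
    0  $edcdbdhbebhacchbcgc  c
    1  acchbcgc$edcdbdhbebh  h
    2  bcgc$edcdbdhbebhacch  h
    3  bdhbebhacchbcgc$edcd  d
    4  bebhacchbcgc$edcdbdh  h
    5  bhacchbcgc$edcdbdhbe  e
    6  c$edcdbdhbebhacchbcg  g
    7  cchbcgc$edcdbdhbebha  a
    8  cdbdhbebhacchbcgc$ed  d
    9  cgc$edcdbdhbebhacchb  b
   10  chbcgc$edcdbdhbebhac  c
   11  dbdhbebhacchbcgc$edc  c
   12  dcdbdhbebhacchbcgc$e  e
   13  dhbebhacchbcgc$edcdb  b
   14  ebhacchbcgc$edcdbdhb  b
   15  edcdbdhbebhacchbcgc$  $
   16  gc$edcdbdhbebhacchbc  c
   17  hacchbcgc$edcdbdhbeb  b
   18  hbcgc$edcdbdhbebhacc  c
   19  hbebhacchbcgc$edcdbd  d

chhdhegadbccebb$cbcd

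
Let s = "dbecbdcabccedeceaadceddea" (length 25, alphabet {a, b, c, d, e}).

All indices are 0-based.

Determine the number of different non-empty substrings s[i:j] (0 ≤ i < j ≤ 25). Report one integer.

rank→(start, suffix):
  0 → (24, 'a')
  1 → (16, 'aadceddea')
  2 → (7, 'abccedeceaadceddea')
  3 → (17, 'adceddea')
  4 → (8, 'bccedeceaadceddea')
  5 → (4, 'bdcabccedeceaadceddea')
  6 → (1, 'becbdcabccedeceaadceddea')
  7 → (6, 'cabccedeceaadceddea')
  8 → (3, 'cbdcabccedeceaadceddea')
  9 → (9, 'ccedeceaadceddea')
  10 → (14, 'ceaadceddea')
  11 → (19, 'ceddea')
  12 → (10, 'cedeceaadceddea')
  13 → (0, 'dbecbdcabccedeceaadceddea')
  14 → (5, 'dcabccedeceaadceddea')
  15 → (18, 'dceddea')
  16 → (21, 'ddea')
  17 → (22, 'dea')
  18 → (12, 'deceaadceddea')
  19 → (23, 'ea')
  20 → (15, 'eaadceddea')
  21 → (2, 'ecbdcabccedeceaadceddea')
  22 → (13, 'eceaadceddea')
  23 → (20, 'eddea')
  24 → (11, 'edeceaadceddea')

SA = [24, 16, 7, 17, 8, 4, 1, 6, 3, 9, 14, 19, 10, 0, 5, 18, 21, 22, 12, 23, 15, 2, 13, 20, 11]
[i] adj suffixes → lcp
  [1] 24/16 → 1 ('a')
  [2] 16/7 → 1 ('a')
  [3] 7/17 → 1 ('a')
  [4] 17/8 → 0 ('')
  [5] 8/4 → 1 ('b')
  [6] 4/1 → 1 ('b')
  [7] 1/6 → 0 ('')
  [8] 6/3 → 1 ('c')
  [9] 3/9 → 1 ('c')
  [10] 9/14 → 1 ('c')
  [11] 14/19 → 2 ('ce')
  [12] 19/10 → 3 ('ced')
  [13] 10/0 → 0 ('')
  [14] 0/5 → 1 ('d')
  [15] 5/18 → 2 ('dc')
  [16] 18/21 → 1 ('d')
  [17] 21/22 → 1 ('d')
  [18] 22/12 → 2 ('de')
  [19] 12/23 → 0 ('')
  [20] 23/15 → 2 ('ea')
  [21] 15/2 → 1 ('e')
  [22] 2/13 → 2 ('ec')
  [23] 13/20 → 1 ('e')
  [24] 20/11 → 2 ('ed')

n(n+1)/2 = 25·26/2 = 325
Σ LCP = 0 + 1 + 1 + 1 + 0 + 1 + 1 + 0 + 1 + 1 + 1 + 2 + 3 + 0 + 1 + 2 + 1 + 1 + 2 + 0 + 2 + 1 + 2 + 1 + 2 = 28
distinct = 325 − 28 = 297

297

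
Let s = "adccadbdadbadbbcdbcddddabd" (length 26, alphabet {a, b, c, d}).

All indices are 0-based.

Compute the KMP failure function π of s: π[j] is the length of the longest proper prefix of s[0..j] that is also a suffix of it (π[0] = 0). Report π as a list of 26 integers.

π[0] = 0
j=1 s[j]='d': π[1]=0 (border '')
j=2 s[j]='c': π[2]=0 (border '')
j=3 s[j]='c': π[3]=0 (border '')
j=4 s[j]='a': π[4]=1 (border 'a')
j=5 s[j]='d': π[5]=2 (border 'ad')
j=6 s[j]='b': k: 2→0; π[6]=0 (border '')
j=7 s[j]='d': π[7]=0 (border '')
j=8 s[j]='a': π[8]=1 (border 'a')
j=9 s[j]='d': π[9]=2 (border 'ad')
j=10 s[j]='b': k: 2→0; π[10]=0 (border '')
j=11 s[j]='a': π[11]=1 (border 'a')
j=12 s[j]='d': π[12]=2 (border 'ad')
j=13 s[j]='b': k: 2→0; π[13]=0 (border '')
j=14 s[j]='b': π[14]=0 (border '')
j=15 s[j]='c': π[15]=0 (border '')
j=16 s[j]='d': π[16]=0 (border '')
j=17 s[j]='b': π[17]=0 (border '')
j=18 s[j]='c': π[18]=0 (border '')
j=19 s[j]='d': π[19]=0 (border '')
j=20 s[j]='d': π[20]=0 (border '')
j=21 s[j]='d': π[21]=0 (border '')
j=22 s[j]='d': π[22]=0 (border '')
j=23 s[j]='a': π[23]=1 (border 'a')
j=24 s[j]='b': k: 1→0; π[24]=0 (border '')
j=25 s[j]='d': π[25]=0 (border '')

[0, 0, 0, 0, 1, 2, 0, 0, 1, 2, 0, 1, 2, 0, 0, 0, 0, 0, 0, 0, 0, 0, 0, 1, 0, 0]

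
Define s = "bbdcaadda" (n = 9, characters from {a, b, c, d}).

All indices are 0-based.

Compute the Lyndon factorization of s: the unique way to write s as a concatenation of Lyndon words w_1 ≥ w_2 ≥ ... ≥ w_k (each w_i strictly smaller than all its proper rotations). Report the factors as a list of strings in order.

["bbdc", "aadd", "a"]

emit factor 1: 'bbdc' (i=0, period=4)
emit factor 2: 'aadd' (i=4, period=4)
emit factor 3: 'a' (i=8, period=1)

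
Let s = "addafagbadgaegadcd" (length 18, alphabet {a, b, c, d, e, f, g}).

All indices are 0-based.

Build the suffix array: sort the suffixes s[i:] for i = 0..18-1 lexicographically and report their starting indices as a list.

rank | idx | suffix
   0 |  14 | adcd
   1 |   0 | addafagbadgaegadcd
   2 |   8 | adgaegadcd
   3 |  11 | aegadcd
   4 |   3 | afagbadgaegadcd
   5 |   5 | agbadgaegadcd
   6 |   7 | badgaegadcd
   7 |  16 | cd
   8 |  17 | d
   9 |   2 | dafagbadgaegadcd
  10 |  15 | dcd
  11 |   1 | ddafagbadgaegadcd
  12 |   9 | dgaegadcd
  13 |  12 | egadcd
  14 |   4 | fagbadgaegadcd
  15 |  13 | gadcd
  16 |  10 | gaegadcd
  17 |   6 | gbadgaegadcd

[14, 0, 8, 11, 3, 5, 7, 16, 17, 2, 15, 1, 9, 12, 4, 13, 10, 6]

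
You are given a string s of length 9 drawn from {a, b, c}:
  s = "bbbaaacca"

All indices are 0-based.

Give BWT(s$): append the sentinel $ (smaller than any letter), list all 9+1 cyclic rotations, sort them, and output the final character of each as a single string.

acbaabb$ca

rank  rotation    last
    0  $bbbaaacca  a
    1  a$bbbaaacc  c
    2  aaacca$bbb  b
    3  aacca$bbba  a
    4  acca$bbbaa  a
    5  baaacca$bb  b
    6  bbaaacca$b  b
    7  bbbaaacca$  $
    8  ca$bbbaaac  c
    9  cca$bbbaaa  a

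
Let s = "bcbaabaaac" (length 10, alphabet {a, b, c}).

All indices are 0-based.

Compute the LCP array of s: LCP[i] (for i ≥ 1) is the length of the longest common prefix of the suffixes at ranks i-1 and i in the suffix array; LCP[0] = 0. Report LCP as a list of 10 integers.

[0, 2, 2, 1, 1, 0, 3, 1, 0, 1]

rank | idx | suffix
   0 |   6 | aaac
   1 |   3 | aabaaac
   2 |   7 | aac
   3 |   4 | abaaac
   4 |   8 | ac
   5 |   5 | baaac
   6 |   2 | baabaaac
   7 |   0 | bcbaabaaac
   8 |   9 | c
   9 |   1 | cbaabaaac

SA = [6, 3, 7, 4, 8, 5, 2, 0, 9, 1]
i: (SA[i-1],SA[i]) lcp shared
  1: (6,3) 2 'aa'
  2: (3,7) 2 'aa'
  3: (7,4) 1 'a'
  4: (4,8) 1 'a'
  5: (8,5) 0 ''
  6: (5,2) 3 'baa'
  7: (2,0) 1 'b'
  8: (0,9) 0 ''
  9: (9,1) 1 'c'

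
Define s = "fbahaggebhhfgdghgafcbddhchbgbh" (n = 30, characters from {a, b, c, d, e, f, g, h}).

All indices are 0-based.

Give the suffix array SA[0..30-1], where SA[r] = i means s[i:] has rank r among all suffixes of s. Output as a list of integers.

[17, 4, 2, 1, 20, 26, 28, 8, 19, 24, 21, 13, 22, 7, 0, 18, 11, 16, 27, 12, 6, 5, 14, 29, 3, 25, 23, 10, 15, 9]

rank | idx | suffix
   0 |  17 | afcbddhchbgbh
   1 |   4 | aggebhhfgdghgafcbddhchbgbh
   2 |   2 | ahaggebhhfgdghgafcbddhchbgbh
   3 |   1 | bahaggebhhfgdghgafcbddhchbgbh
   4 |  20 | bddhchbgbh
   5 |  26 | bgbh
   6 |  28 | bh
   7 |   8 | bhhfgdghgafcbddhchbgbh
   8 |  19 | cbddhchbgbh
   9 |  24 | chbgbh
  10 |  21 | ddhchbgbh
  11 |  13 | dghgafcbddhchbgbh
  12 |  22 | dhchbgbh
  13 |   7 | ebhhfgdghgafcbddhchbgbh
  14 |   0 | fbahaggebhhfgdghgafcbddhchbgbh
  15 |  18 | fcbddhchbgbh
  16 |  11 | fgdghgafcbddhchbgbh
  17 |  16 | gafcbddhchbgbh
  18 |  27 | gbh
  19 |  12 | gdghgafcbddhchbgbh
  20 |   6 | gebhhfgdghgafcbddhchbgbh
  21 |   5 | ggebhhfgdghgafcbddhchbgbh
  22 |  14 | ghgafcbddhchbgbh
  23 |  29 | h
  24 |   3 | haggebhhfgdghgafcbddhchbgbh
  25 |  25 | hbgbh
  26 |  23 | hchbgbh
  27 |  10 | hfgdghgafcbddhchbgbh
  28 |  15 | hgafcbddhchbgbh
  29 |   9 | hhfgdghgafcbddhchbgbh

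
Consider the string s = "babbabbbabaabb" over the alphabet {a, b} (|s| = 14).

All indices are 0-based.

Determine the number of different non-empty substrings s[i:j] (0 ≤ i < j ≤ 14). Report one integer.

rank | idx | suffix
   0 |  10 | aabb
   1 |   8 | abaabb
   2 |  11 | abb
   3 |   1 | abbabbbabaabb
   4 |   4 | abbbabaabb
   5 |  13 | b
   6 |   9 | baabb
   7 |   7 | babaabb
   8 |   0 | babbabbbabaabb
   9 |   3 | babbbabaabb
  10 |  12 | bb
  11 |   6 | bbabaabb
  12 |   2 | bbabbbabaabb
  13 |   5 | bbbabaabb

SA = [10, 8, 11, 1, 4, 13, 9, 7, 0, 3, 12, 6, 2, 5]
rank  pair      lcp
   1  s[10:],s[8:]  1  'a'
   2  s[8:],s[11:]  2  'ab'
   3  s[11:],s[1:]  3  'abb'
   4  s[1:],s[4:]  3  'abb'
   5  s[4:],s[13:]  0  ''
   6  s[13:],s[9:]  1  'b'
   7  s[9:],s[7:]  2  'ba'
   8  s[7:],s[0:]  3  'bab'
   9  s[0:],s[3:]  4  'babb'
  10  s[3:],s[12:]  1  'b'
  11  s[12:],s[6:]  2  'bb'
  12  s[6:],s[2:]  4  'bbab'
  13  s[2:],s[5:]  2  'bb'

n(n+1)/2 = 14·15/2 = 105
Σ LCP = 0 + 1 + 2 + 3 + 3 + 0 + 1 + 2 + 3 + 4 + 1 + 2 + 4 + 2 = 28
distinct = 105 − 28 = 77

77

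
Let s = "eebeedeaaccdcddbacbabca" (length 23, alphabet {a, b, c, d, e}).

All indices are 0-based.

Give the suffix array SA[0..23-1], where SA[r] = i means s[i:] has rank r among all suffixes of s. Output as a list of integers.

rank | idx | suffix
   0 |  22 | a
   1 |   7 | aaccdcddbacbabca
   2 |  19 | abca
   3 |  16 | acbabca
   4 |   8 | accdcddbacbabca
   5 |  18 | babca
   6 |  15 | bacbabca
   7 |  20 | bca
   8 |   2 | beedeaaccdcddbacbabca
   9 |  21 | ca
  10 |  17 | cbabca
  11 |   9 | ccdcddbacbabca
  12 |  10 | cdcddbacbabca
  13 |  12 | cddbacbabca
  14 |  14 | dbacbabca
  15 |  11 | dcddbacbabca
  16 |  13 | ddbacbabca
  17 |   5 | deaaccdcddbacbabca
  18 |   6 | eaaccdcddbacbabca
  19 |   1 | ebeedeaaccdcddbacbabca
  20 |   4 | edeaaccdcddbacbabca
  21 |   0 | eebeedeaaccdcddbacbabca
  22 |   3 | eedeaaccdcddbacbabca

[22, 7, 19, 16, 8, 18, 15, 20, 2, 21, 17, 9, 10, 12, 14, 11, 13, 5, 6, 1, 4, 0, 3]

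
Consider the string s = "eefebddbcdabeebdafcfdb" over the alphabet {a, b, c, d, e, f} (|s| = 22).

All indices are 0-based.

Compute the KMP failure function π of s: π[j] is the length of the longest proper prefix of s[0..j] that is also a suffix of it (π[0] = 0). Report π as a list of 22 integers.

π[0] = 0
j=1 s[j]='e': π[1]=1 (border 'e')
j=2 s[j]='f': k: 1→0; π[2]=0 (border '')
j=3 s[j]='e': π[3]=1 (border 'e')
j=4 s[j]='b': k: 1→0; π[4]=0 (border '')
j=5 s[j]='d': π[5]=0 (border '')
j=6 s[j]='d': π[6]=0 (border '')
j=7 s[j]='b': π[7]=0 (border '')
j=8 s[j]='c': π[8]=0 (border '')
j=9 s[j]='d': π[9]=0 (border '')
j=10 s[j]='a': π[10]=0 (border '')
j=11 s[j]='b': π[11]=0 (border '')
j=12 s[j]='e': π[12]=1 (border 'e')
j=13 s[j]='e': π[13]=2 (border 'ee')
j=14 s[j]='b': k: 2→1→0; π[14]=0 (border '')
j=15 s[j]='d': π[15]=0 (border '')
j=16 s[j]='a': π[16]=0 (border '')
j=17 s[j]='f': π[17]=0 (border '')
j=18 s[j]='c': π[18]=0 (border '')
j=19 s[j]='f': π[19]=0 (border '')
j=20 s[j]='d': π[20]=0 (border '')
j=21 s[j]='b': π[21]=0 (border '')

[0, 1, 0, 1, 0, 0, 0, 0, 0, 0, 0, 0, 1, 2, 0, 0, 0, 0, 0, 0, 0, 0]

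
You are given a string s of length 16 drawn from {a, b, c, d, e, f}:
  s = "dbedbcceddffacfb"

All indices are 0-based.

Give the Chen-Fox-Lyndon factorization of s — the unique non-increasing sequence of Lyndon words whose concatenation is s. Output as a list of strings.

emit factor 1: 'd' (i=0, period=1)
emit factor 2: 'bed' (i=1, period=3)
emit factor 3: 'bcceddff' (i=4, period=8)
emit factor 4: 'acfb' (i=12, period=4)

["d", "bed", "bcceddff", "acfb"]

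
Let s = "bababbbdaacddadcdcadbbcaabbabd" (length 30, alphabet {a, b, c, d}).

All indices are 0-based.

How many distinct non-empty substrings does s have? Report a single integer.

421

rank | idx | suffix
   0 |  23 | aabbabd
   1 |   8 | aacddadcdcadbbcaabbabd
   2 |   1 | ababbbdaacddadcdcadbbcaabbabd
   3 |  24 | abbabd
   4 |   3 | abbbdaacddadcdcadbbcaabbabd
   5 |  27 | abd
   6 |   9 | acddadcdcadbbcaabbabd
   7 |  18 | adbbcaabbabd
   8 |  13 | adcdcadbbcaabbabd
   9 |   0 | bababbbdaacddadcdcadbbcaabbabd
  10 |   2 | babbbdaacddadcdcadbbcaabbabd
  11 |  26 | babd
  12 |  25 | bbabd
  13 |   4 | bbbdaacddadcdcadbbcaabbabd
  14 |  20 | bbcaabbabd
  15 |   5 | bbdaacddadcdcadbbcaabbabd
  16 |  21 | bcaabbabd
  17 |  28 | bd
  18 |   6 | bdaacddadcdcadbbcaabbabd
  19 |  22 | caabbabd
  20 |  17 | cadbbcaabbabd
  21 |  15 | cdcadbbcaabbabd
  22 |  10 | cddadcdcadbbcaabbabd
  23 |  29 | d
  24 |   7 | daacddadcdcadbbcaabbabd
  25 |  12 | dadcdcadbbcaabbabd
  26 |  19 | dbbcaabbabd
  27 |  16 | dcadbbcaabbabd
  28 |  14 | dcdcadbbcaabbabd
  29 |  11 | ddadcdcadbbcaabbabd

SA = [23, 8, 1, 24, 3, 27, 9, 18, 13, 0, 2, 26, 25, 4, 20, 5, 21, 28, 6, 22, 17, 15, 10, 29, 7, 12, 19, 16, 14, 11]
[i] adj suffixes → lcp
  [1] 23/8 → 2 ('aa')
  [2] 8/1 → 1 ('a')
  [3] 1/24 → 2 ('ab')
  [4] 24/3 → 3 ('abb')
  [5] 3/27 → 2 ('ab')
  [6] 27/9 → 1 ('a')
  [7] 9/18 → 1 ('a')
  [8] 18/13 → 2 ('ad')
  [9] 13/0 → 0 ('')
  [10] 0/2 → 3 ('bab')
  [11] 2/26 → 3 ('bab')
  [12] 26/25 → 1 ('b')
  [13] 25/4 → 2 ('bb')
  [14] 4/20 → 2 ('bb')
  [15] 20/5 → 2 ('bb')
  [16] 5/21 → 1 ('b')
  [17] 21/28 → 1 ('b')
  [18] 28/6 → 2 ('bd')
  [19] 6/22 → 0 ('')
  [20] 22/17 → 2 ('ca')
  [21] 17/15 → 1 ('c')
  [22] 15/10 → 2 ('cd')
  [23] 10/29 → 0 ('')
  [24] 29/7 → 1 ('d')
  [25] 7/12 → 2 ('da')
  [26] 12/19 → 1 ('d')
  [27] 19/16 → 1 ('d')
  [28] 16/14 → 2 ('dc')
  [29] 14/11 → 1 ('d')

n(n+1)/2 = 30·31/2 = 465
Σ LCP = 0 + 2 + 1 + 2 + 3 + 2 + 1 + 1 + 2 + 0 + 3 + 3 + 1 + 2 + 2 + 2 + 1 + 1 + 2 + 0 + 2 + 1 + 2 + 0 + 1 + 2 + 1 + 1 + 2 + 1 = 44
distinct = 465 − 44 = 421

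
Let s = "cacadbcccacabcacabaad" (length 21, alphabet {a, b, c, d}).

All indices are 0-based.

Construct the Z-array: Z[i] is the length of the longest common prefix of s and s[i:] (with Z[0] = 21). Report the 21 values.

[21, 0, 2, 0, 0, 0, 1, 1, 4, 0, 2, 0, 0, 4, 0, 2, 0, 0, 0, 0, 0]

Z[0]=21
i=1: fresh scan; Z[1]=0
i=2: fresh scan; Z[2]=2 scan→box=[2,4)
i=3: min(r-i=1, Z[1]=0)=0; Z[3]=0
i=4: fresh scan; Z[4]=0
i=5: fresh scan; Z[5]=0
i=6: fresh scan; Z[6]=1 scan→box=[6,7)
i=7: fresh scan; Z[7]=1 scan→box=[7,8)
i=8: fresh scan; Z[8]=4 scan→box=[8,12)
i=9: min(r-i=3, Z[1]=0)=0; Z[9]=0
i=10: min(r-i=2, Z[2]=2)=2; Z[10]=2
i=11: min(r-i=1, Z[3]=0)=0; Z[11]=0
i=12: fresh scan; Z[12]=0
i=13: fresh scan; Z[13]=4 scan→box=[13,17)
i=14: min(r-i=3, Z[1]=0)=0; Z[14]=0
i=15: min(r-i=2, Z[2]=2)=2; Z[15]=2
i=16: min(r-i=1, Z[3]=0)=0; Z[16]=0
i=17: fresh scan; Z[17]=0
i=18: fresh scan; Z[18]=0
i=19: fresh scan; Z[19]=0
i=20: fresh scan; Z[20]=0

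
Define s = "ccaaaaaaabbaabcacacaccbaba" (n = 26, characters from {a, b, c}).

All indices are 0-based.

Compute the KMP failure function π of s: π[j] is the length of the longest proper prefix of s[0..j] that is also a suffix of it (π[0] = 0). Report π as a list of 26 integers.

[0, 1, 0, 0, 0, 0, 0, 0, 0, 0, 0, 0, 0, 0, 1, 0, 1, 0, 1, 0, 1, 2, 0, 0, 0, 0]

π[0] = 0
j=1 s[j]='c': π[1]=1 (border 'c')
j=2 s[j]='a': k: 1→0; π[2]=0 (border '')
j=3 s[j]='a': π[3]=0 (border '')
j=4 s[j]='a': π[4]=0 (border '')
j=5 s[j]='a': π[5]=0 (border '')
j=6 s[j]='a': π[6]=0 (border '')
j=7 s[j]='a': π[7]=0 (border '')
j=8 s[j]='a': π[8]=0 (border '')
j=9 s[j]='b': π[9]=0 (border '')
j=10 s[j]='b': π[10]=0 (border '')
j=11 s[j]='a': π[11]=0 (border '')
j=12 s[j]='a': π[12]=0 (border '')
j=13 s[j]='b': π[13]=0 (border '')
j=14 s[j]='c': π[14]=1 (border 'c')
j=15 s[j]='a': k: 1→0; π[15]=0 (border '')
j=16 s[j]='c': π[16]=1 (border 'c')
j=17 s[j]='a': k: 1→0; π[17]=0 (border '')
j=18 s[j]='c': π[18]=1 (border 'c')
j=19 s[j]='a': k: 1→0; π[19]=0 (border '')
j=20 s[j]='c': π[20]=1 (border 'c')
j=21 s[j]='c': π[21]=2 (border 'cc')
j=22 s[j]='b': k: 2→1→0; π[22]=0 (border '')
j=23 s[j]='a': π[23]=0 (border '')
j=24 s[j]='b': π[24]=0 (border '')
j=25 s[j]='a': π[25]=0 (border '')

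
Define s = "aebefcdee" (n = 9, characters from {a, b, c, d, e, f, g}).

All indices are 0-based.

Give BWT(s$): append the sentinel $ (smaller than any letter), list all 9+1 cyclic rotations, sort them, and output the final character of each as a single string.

rank  rotation    last
    0  $aebefcdee  e
    1  aebefcdee$  $
    2  befcdee$ae  e
    3  cdee$aebef  f
    4  dee$aebefc  c
    5  e$aebefcde  e
    6  ebefcdee$a  a
    7  ee$aebefcd  d
    8  efcdee$aeb  b
    9  fcdee$aebe  e

e$efceadbe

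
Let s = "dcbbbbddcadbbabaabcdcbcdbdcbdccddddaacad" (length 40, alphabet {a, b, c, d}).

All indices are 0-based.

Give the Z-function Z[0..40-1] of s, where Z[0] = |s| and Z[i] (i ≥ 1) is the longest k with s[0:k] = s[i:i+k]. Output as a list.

Z[0]=40
i=1: i≥r, start 0; Z[1]=0
i=2: i≥r, start 0; Z[2]=0
i=3: i≥r, start 0; Z[3]=0
i=4: i≥r, start 0; Z[4]=0
i=5: i≥r, start 0; Z[5]=0
i=6: i≥r, start 0; Z[6]=1 extend→box=[6,7)
i=7: i≥r, start 0; Z[7]=2 extend→box=[7,9)
i=8: min(r-i=1, Z[1]=0)=0; Z[8]=0
i=9: i≥r, start 0; Z[9]=0
i=10: i≥r, start 0; Z[10]=1 extend→box=[10,11)
i=11: i≥r, start 0; Z[11]=0
i=12: i≥r, start 0; Z[12]=0
i=13: i≥r, start 0; Z[13]=0
i=14: i≥r, start 0; Z[14]=0
i=15: i≥r, start 0; Z[15]=0
i=16: i≥r, start 0; Z[16]=0
i=17: i≥r, start 0; Z[17]=0
i=18: i≥r, start 0; Z[18]=0
i=19: i≥r, start 0; Z[19]=3 extend→box=[19,22)
i=20: min(r-i=2, Z[1]=0)=0; Z[20]=0
i=21: min(r-i=1, Z[2]=0)=0; Z[21]=0
i=22: i≥r, start 0; Z[22]=0
i=23: i≥r, start 0; Z[23]=1 extend→box=[23,24)
i=24: i≥r, start 0; Z[24]=0
i=25: i≥r, start 0; Z[25]=3 extend→box=[25,28)
i=26: min(r-i=2, Z[1]=0)=0; Z[26]=0
i=27: min(r-i=1, Z[2]=0)=0; Z[27]=0
i=28: i≥r, start 0; Z[28]=2 extend→box=[28,30)
i=29: min(r-i=1, Z[1]=0)=0; Z[29]=0
i=30: i≥r, start 0; Z[30]=0
i=31: i≥r, start 0; Z[31]=1 extend→box=[31,32)
i=32: i≥r, start 0; Z[32]=1 extend→box=[32,33)
i=33: i≥r, start 0; Z[33]=1 extend→box=[33,34)
i=34: i≥r, start 0; Z[34]=1 extend→box=[34,35)
i=35: i≥r, start 0; Z[35]=0
i=36: i≥r, start 0; Z[36]=0
i=37: i≥r, start 0; Z[37]=0
i=38: i≥r, start 0; Z[38]=0
i=39: i≥r, start 0; Z[39]=1 extend→box=[39,40)

[40, 0, 0, 0, 0, 0, 1, 2, 0, 0, 1, 0, 0, 0, 0, 0, 0, 0, 0, 3, 0, 0, 0, 1, 0, 3, 0, 0, 2, 0, 0, 1, 1, 1, 1, 0, 0, 0, 0, 1]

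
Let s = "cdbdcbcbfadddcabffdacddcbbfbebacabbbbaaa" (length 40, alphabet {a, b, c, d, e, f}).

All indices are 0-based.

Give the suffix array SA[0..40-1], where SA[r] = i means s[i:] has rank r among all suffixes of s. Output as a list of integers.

sorted suffixes:
  #0 SA[0]=39  'a'
  #1 SA[1]=38  'aa'
  #2 SA[2]=37  'aaa'
  #3 SA[3]=32  'abbbbaaa'
  #4 SA[4]=14  'abffdacddcbbfbebacabbbbaaa'
  #5 SA[5]=30  'acabbbbaaa'
  #6 SA[6]=19  'acddcbbfbebacabbbbaaa'
  #7 SA[7]=9  'adddcabffdacddcbbfbebacabbbbaaa'
  #8 SA[8]=36  'baaa'
  #9 SA[9]=29  'bacabbbbaaa'
  #10 SA[10]=35  'bbaaa'
  #11 SA[11]=34  'bbbaaa'
  #12 SA[12]=33  'bbbbaaa'
  #13 SA[13]=24  'bbfbebacabbbbaaa'
  #14 SA[14]=5  'bcbfadddcabffdacddcbbfbebacabbbbaaa'
  #15 SA[15]=2  'bdcbcbfadddcabffdacddcbbfbebacabbbbaaa'
  #16 SA[16]=27  'bebacabbbbaaa'
  #17 SA[17]=7  'bfadddcabffdacddcbbfbebacabbbbaaa'
  #18 SA[18]=25  'bfbebacabbbbaaa'
  #19 SA[19]=15  'bffdacddcbbfbebacabbbbaaa'
  #20 SA[20]=31  'cabbbbaaa'
  #21 SA[21]=13  'cabffdacddcbbfbebacabbbbaaa'
  #22 SA[22]=23  'cbbfbebacabbbbaaa'
  #23 SA[23]=4  'cbcbfadddcabffdacddcbbfbebacabbbbaaa'
  #24 SA[24]=6  'cbfadddcabffdacddcbbfbebacabbbbaaa'
  #25 SA[25]=0  'cdbdcbcbfadddcabffdacddcbbfbebacabbbbaaa'
  #26 SA[26]=20  'cddcbbfbebacabbbbaaa'
  #27 SA[27]=18  'dacddcbbfbebacabbbbaaa'
  #28 SA[28]=1  'dbdcbcbfadddcabffdacddcbbfbebacabbbbaaa'
  #29 SA[29]=12  'dcabffdacddcbbfbebacabbbbaaa'
  #30 SA[30]=22  'dcbbfbebacabbbbaaa'
  #31 SA[31]=3  'dcbcbfadddcabffdacddcbbfbebacabbbbaaa'
  #32 SA[32]=11  'ddcabffdacddcbbfbebacabbbbaaa'
  #33 SA[33]=21  'ddcbbfbebacabbbbaaa'
  #34 SA[34]=10  'dddcabffdacddcbbfbebacabbbbaaa'
  #35 SA[35]=28  'ebacabbbbaaa'
  #36 SA[36]=8  'fadddcabffdacddcbbfbebacabbbbaaa'
  #37 SA[37]=26  'fbebacabbbbaaa'
  #38 SA[38]=17  'fdacddcbbfbebacabbbbaaa'
  #39 SA[39]=16  'ffdacddcbbfbebacabbbbaaa'

[39, 38, 37, 32, 14, 30, 19, 9, 36, 29, 35, 34, 33, 24, 5, 2, 27, 7, 25, 15, 31, 13, 23, 4, 6, 0, 20, 18, 1, 12, 22, 3, 11, 21, 10, 28, 8, 26, 17, 16]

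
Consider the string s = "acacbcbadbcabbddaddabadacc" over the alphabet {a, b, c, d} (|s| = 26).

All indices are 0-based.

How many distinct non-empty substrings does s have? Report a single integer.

315

rank | idx | suffix
   0 |  19 | abadacc
   1 |  11 | abbddaddabadacc
   2 |   0 | acacbcbadbcabbddaddabadacc
   3 |   2 | acbcbadbcabbddaddabadacc
   4 |  23 | acc
   5 |  21 | adacc
   6 |   7 | adbcabbddaddabadacc
   7 |  16 | addabadacc
   8 |  20 | badacc
   9 |   6 | badbcabbddaddabadacc
  10 |  12 | bbddaddabadacc
  11 |   9 | bcabbddaddabadacc
  12 |   4 | bcbadbcabbddaddabadacc
  13 |  13 | bddaddabadacc
  14 |  25 | c
  15 |  10 | cabbddaddabadacc
  16 |   1 | cacbcbadbcabbddaddabadacc
  17 |   5 | cbadbcabbddaddabadacc
  18 |   3 | cbcbadbcabbddaddabadacc
  19 |  24 | cc
  20 |  18 | dabadacc
  21 |  22 | dacc
  22 |  15 | daddabadacc
  23 |   8 | dbcabbddaddabadacc
  24 |  17 | ddabadacc
  25 |  14 | ddaddabadacc

SA = [19, 11, 0, 2, 23, 21, 7, 16, 20, 6, 12, 9, 4, 13, 25, 10, 1, 5, 3, 24, 18, 22, 15, 8, 17, 14]
[i] adj suffixes → lcp
  [1] 19/11 → 2 ('ab')
  [2] 11/0 → 1 ('a')
  [3] 0/2 → 2 ('ac')
  [4] 2/23 → 2 ('ac')
  [5] 23/21 → 1 ('a')
  [6] 21/7 → 2 ('ad')
  [7] 7/16 → 2 ('ad')
  [8] 16/20 → 0 ('')
  [9] 20/6 → 3 ('bad')
  [10] 6/12 → 1 ('b')
  [11] 12/9 → 1 ('b')
  [12] 9/4 → 2 ('bc')
  [13] 4/13 → 1 ('b')
  [14] 13/25 → 0 ('')
  [15] 25/10 → 1 ('c')
  [16] 10/1 → 2 ('ca')
  [17] 1/5 → 1 ('c')
  [18] 5/3 → 2 ('cb')
  [19] 3/24 → 1 ('c')
  [20] 24/18 → 0 ('')
  [21] 18/22 → 2 ('da')
  [22] 22/15 → 2 ('da')
  [23] 15/8 → 1 ('d')
  [24] 8/17 → 1 ('d')
  [25] 17/14 → 3 ('dda')

n(n+1)/2 = 26·27/2 = 351
Σ LCP = 0 + 2 + 1 + 2 + 2 + 1 + 2 + 2 + 0 + 3 + 1 + 1 + 2 + 1 + 0 + 1 + 2 + 1 + 2 + 1 + 0 + 2 + 2 + 1 + 1 + 3 = 36
distinct = 351 − 36 = 315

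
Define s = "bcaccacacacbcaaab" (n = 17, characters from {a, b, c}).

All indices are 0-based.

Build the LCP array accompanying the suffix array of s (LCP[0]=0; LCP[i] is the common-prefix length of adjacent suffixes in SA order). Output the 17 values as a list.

rank | idx | suffix
   0 |  13 | aaab
   1 |  14 | aab
   2 |  15 | ab
   3 |   5 | acacacbcaaab
   4 |   7 | acacbcaaab
   5 |   9 | acbcaaab
   6 |   2 | accacacacbcaaab
   7 |  16 | b
   8 |  11 | bcaaab
   9 |   0 | bcaccacacacbcaaab
  10 |  12 | caaab
  11 |   4 | cacacacbcaaab
  12 |   6 | cacacbcaaab
  13 |   8 | cacbcaaab
  14 |   1 | caccacacacbcaaab
  15 |  10 | cbcaaab
  16 |   3 | ccacacacbcaaab

SA = [13, 14, 15, 5, 7, 9, 2, 16, 11, 0, 12, 4, 6, 8, 1, 10, 3]
rank  pair      lcp
   1  s[13:],s[14:]  2  'aa'
   2  s[14:],s[15:]  1  'a'
   3  s[15:],s[5:]  1  'a'
   4  s[5:],s[7:]  4  'acac'
   5  s[7:],s[9:]  2  'ac'
   6  s[9:],s[2:]  2  'ac'
   7  s[2:],s[16:]  0  ''
   8  s[16:],s[11:]  1  'b'
   9  s[11:],s[0:]  3  'bca'
  10  s[0:],s[12:]  0  ''
  11  s[12:],s[4:]  2  'ca'
  12  s[4:],s[6:]  5  'cacac'
  13  s[6:],s[8:]  3  'cac'
  14  s[8:],s[1:]  3  'cac'
  15  s[1:],s[10:]  1  'c'
  16  s[10:],s[3:]  1  'c'

[0, 2, 1, 1, 4, 2, 2, 0, 1, 3, 0, 2, 5, 3, 3, 1, 1]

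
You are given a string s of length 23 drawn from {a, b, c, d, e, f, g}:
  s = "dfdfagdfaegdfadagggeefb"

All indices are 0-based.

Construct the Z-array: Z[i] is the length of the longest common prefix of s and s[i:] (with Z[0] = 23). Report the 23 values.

Z[0]=23
i=1: outside box; Z[1]=0
i=2: outside box; Z[2]=2 scan→box=[2,4)
i=3: min(r-i=1, Z[1]=0)=0; Z[3]=0
i=4: outside box; Z[4]=0
i=5: outside box; Z[5]=0
i=6: outside box; Z[6]=2 scan→box=[6,8)
i=7: min(r-i=1, Z[1]=0)=0; Z[7]=0
i=8: outside box; Z[8]=0
i=9: outside box; Z[9]=0
i=10: outside box; Z[10]=0
i=11: outside box; Z[11]=2 scan→box=[11,13)
i=12: min(r-i=1, Z[1]=0)=0; Z[12]=0
i=13: outside box; Z[13]=0
i=14: outside box; Z[14]=1 scan→box=[14,15)
i=15: outside box; Z[15]=0
i=16: outside box; Z[16]=0
i=17: outside box; Z[17]=0
i=18: outside box; Z[18]=0
i=19: outside box; Z[19]=0
i=20: outside box; Z[20]=0
i=21: outside box; Z[21]=0
i=22: outside box; Z[22]=0

[23, 0, 2, 0, 0, 0, 2, 0, 0, 0, 0, 2, 0, 0, 1, 0, 0, 0, 0, 0, 0, 0, 0]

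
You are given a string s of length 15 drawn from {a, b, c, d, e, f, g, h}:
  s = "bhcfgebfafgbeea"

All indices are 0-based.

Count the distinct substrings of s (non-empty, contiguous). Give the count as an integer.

111

rank | idx | suffix
   0 |  14 | a
   1 |   8 | afgbeea
   2 |  11 | beea
   3 |   6 | bfafgbeea
   4 |   0 | bhcfgebfafgbeea
   5 |   2 | cfgebfafgbeea
   6 |  13 | ea
   7 |   5 | ebfafgbeea
   8 |  12 | eea
   9 |   7 | fafgbeea
  10 |   9 | fgbeea
  11 |   3 | fgebfafgbeea
  12 |  10 | gbeea
  13 |   4 | gebfafgbeea
  14 |   1 | hcfgebfafgbeea

SA = [14, 8, 11, 6, 0, 2, 13, 5, 12, 7, 9, 3, 10, 4, 1]
i: (SA[i-1],SA[i]) lcp shared
  1: (14,8) 1 'a'
  2: (8,11) 0 ''
  3: (11,6) 1 'b'
  4: (6,0) 1 'b'
  5: (0,2) 0 ''
  6: (2,13) 0 ''
  7: (13,5) 1 'e'
  8: (5,12) 1 'e'
  9: (12,7) 0 ''
  10: (7,9) 1 'f'
  11: (9,3) 2 'fg'
  12: (3,10) 0 ''
  13: (10,4) 1 'g'
  14: (4,1) 0 ''

n(n+1)/2 = 15·16/2 = 120
Σ LCP = 0 + 1 + 0 + 1 + 1 + 0 + 0 + 1 + 1 + 0 + 1 + 2 + 0 + 1 + 0 = 9
distinct = 120 − 9 = 111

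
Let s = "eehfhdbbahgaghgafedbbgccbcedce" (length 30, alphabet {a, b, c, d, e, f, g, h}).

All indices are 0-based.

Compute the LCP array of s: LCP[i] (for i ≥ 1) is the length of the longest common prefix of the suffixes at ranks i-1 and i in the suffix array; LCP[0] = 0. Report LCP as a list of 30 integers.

rank→(start, suffix):
  0 → (15, 'afedbbgccbcedce')
  1 → (11, 'aghgafedbbgccbcedce')
  2 → (8, 'ahgaghgafedbbgccbcedce')
  3 → (7, 'bahgaghgafedbbgccbcedce')
  4 → (6, 'bbahgaghgafedbbgccbcedce')
  5 → (19, 'bbgccbcedce')
  6 → (24, 'bcedce')
  7 → (20, 'bgccbcedce')
  8 → (23, 'cbcedce')
  9 → (22, 'ccbcedce')
  10 → (28, 'ce')
  11 → (25, 'cedce')
  12 → (5, 'dbbahgaghgafedbbgccbcedce')
  13 → (18, 'dbbgccbcedce')
  14 → (27, 'dce')
  15 → (29, 'e')
  16 → (17, 'edbbgccbcedce')
  17 → (26, 'edce')
  18 → (0, 'eehfhdbbahgaghgafedbbgccbcedce')
  19 → (1, 'ehfhdbbahgaghgafedbbgccbcedce')
  20 → (16, 'fedbbgccbcedce')
  21 → (3, 'fhdbbahgaghgafedbbgccbcedce')
  22 → (14, 'gafedbbgccbcedce')
  23 → (10, 'gaghgafedbbgccbcedce')
  24 → (21, 'gccbcedce')
  25 → (12, 'ghgafedbbgccbcedce')
  26 → (4, 'hdbbahgaghgafedbbgccbcedce')
  27 → (2, 'hfhdbbahgaghgafedbbgccbcedce')
  28 → (13, 'hgafedbbgccbcedce')
  29 → (9, 'hgaghgafedbbgccbcedce')

SA = [15, 11, 8, 7, 6, 19, 24, 20, 23, 22, 28, 25, 5, 18, 27, 29, 17, 26, 0, 1, 16, 3, 14, 10, 21, 12, 4, 2, 13, 9]
[i] adj suffixes → lcp
  [1] 15/11 → 1 ('a')
  [2] 11/8 → 1 ('a')
  [3] 8/7 → 0 ('')
  [4] 7/6 → 1 ('b')
  [5] 6/19 → 2 ('bb')
  [6] 19/24 → 1 ('b')
  [7] 24/20 → 1 ('b')
  [8] 20/23 → 0 ('')
  [9] 23/22 → 1 ('c')
  [10] 22/28 → 1 ('c')
  [11] 28/25 → 2 ('ce')
  [12] 25/5 → 0 ('')
  [13] 5/18 → 3 ('dbb')
  [14] 18/27 → 1 ('d')
  [15] 27/29 → 0 ('')
  [16] 29/17 → 1 ('e')
  [17] 17/26 → 2 ('ed')
  [18] 26/0 → 1 ('e')
  [19] 0/1 → 1 ('e')
  [20] 1/16 → 0 ('')
  [21] 16/3 → 1 ('f')
  [22] 3/14 → 0 ('')
  [23] 14/10 → 2 ('ga')
  [24] 10/21 → 1 ('g')
  [25] 21/12 → 1 ('g')
  [26] 12/4 → 0 ('')
  [27] 4/2 → 1 ('h')
  [28] 2/13 → 1 ('h')
  [29] 13/9 → 3 ('hga')

[0, 1, 1, 0, 1, 2, 1, 1, 0, 1, 1, 2, 0, 3, 1, 0, 1, 2, 1, 1, 0, 1, 0, 2, 1, 1, 0, 1, 1, 3]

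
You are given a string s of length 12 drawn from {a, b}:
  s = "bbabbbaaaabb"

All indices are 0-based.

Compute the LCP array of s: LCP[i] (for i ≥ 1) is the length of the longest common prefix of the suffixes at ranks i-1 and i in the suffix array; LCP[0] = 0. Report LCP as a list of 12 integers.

[0, 3, 2, 1, 3, 0, 1, 2, 1, 2, 3, 2]

rank→(start, suffix):
  0 → (6, 'aaaabb')
  1 → (7, 'aaabb')
  2 → (8, 'aabb')
  3 → (9, 'abb')
  4 → (2, 'abbbaaaabb')
  5 → (11, 'b')
  6 → (5, 'baaaabb')
  7 → (1, 'babbbaaaabb')
  8 → (10, 'bb')
  9 → (4, 'bbaaaabb')
  10 → (0, 'bbabbbaaaabb')
  11 → (3, 'bbbaaaabb')

SA = [6, 7, 8, 9, 2, 11, 5, 1, 10, 4, 0, 3]
[i] adj suffixes → lcp
  [1] 6/7 → 3 ('aaa')
  [2] 7/8 → 2 ('aa')
  [3] 8/9 → 1 ('a')
  [4] 9/2 → 3 ('abb')
  [5] 2/11 → 0 ('')
  [6] 11/5 → 1 ('b')
  [7] 5/1 → 2 ('ba')
  [8] 1/10 → 1 ('b')
  [9] 10/4 → 2 ('bb')
  [10] 4/0 → 3 ('bba')
  [11] 0/3 → 2 ('bb')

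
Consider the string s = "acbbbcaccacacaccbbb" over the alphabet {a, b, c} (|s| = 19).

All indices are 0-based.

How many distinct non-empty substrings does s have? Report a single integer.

rank | idx | suffix
   0 |   9 | acacaccbbb
   1 |  11 | acaccbbb
   2 |   0 | acbbbcaccacacaccbbb
   3 |   6 | accacacaccbbb
   4 |  13 | accbbb
   5 |  18 | b
   6 |  17 | bb
   7 |  16 | bbb
   8 |   2 | bbbcaccacacaccbbb
   9 |   3 | bbcaccacacaccbbb
  10 |   4 | bcaccacacaccbbb
  11 |   8 | cacacaccbbb
  12 |  10 | cacaccbbb
  13 |   5 | caccacacaccbbb
  14 |  12 | caccbbb
  15 |  15 | cbbb
  16 |   1 | cbbbcaccacacaccbbb
  17 |   7 | ccacacaccbbb
  18 |  14 | ccbbb

SA = [9, 11, 0, 6, 13, 18, 17, 16, 2, 3, 4, 8, 10, 5, 12, 15, 1, 7, 14]
i: (SA[i-1],SA[i]) lcp shared
  1: (9,11) 4 'acac'
  2: (11,0) 2 'ac'
  3: (0,6) 2 'ac'
  4: (6,13) 3 'acc'
  5: (13,18) 0 ''
  6: (18,17) 1 'b'
  7: (17,16) 2 'bb'
  8: (16,2) 3 'bbb'
  9: (2,3) 2 'bb'
  10: (3,4) 1 'b'
  11: (4,8) 0 ''
  12: (8,10) 5 'cacac'
  13: (10,5) 3 'cac'
  14: (5,12) 4 'cacc'
  15: (12,15) 1 'c'
  16: (15,1) 4 'cbbb'
  17: (1,7) 1 'c'
  18: (7,14) 2 'cc'

n(n+1)/2 = 19·20/2 = 190
Σ LCP = 0 + 4 + 2 + 2 + 3 + 0 + 1 + 2 + 3 + 2 + 1 + 0 + 5 + 3 + 4 + 1 + 4 + 1 + 2 = 40
distinct = 190 − 40 = 150

150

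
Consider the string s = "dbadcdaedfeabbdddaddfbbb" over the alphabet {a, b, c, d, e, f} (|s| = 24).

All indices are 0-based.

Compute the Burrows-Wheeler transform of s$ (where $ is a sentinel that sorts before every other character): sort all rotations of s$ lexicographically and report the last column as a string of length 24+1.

rank  rotation                   last
    0  $dbadcdaedfeabbdddaddfbbb  b
    1  abbdddaddfbbb$dbadcdaedfe  e
    2  adcdaedfeabbdddaddfbbb$db  b
    3  addfbbb$dbadcdaedfeabbddd  d
    4  aedfeabbdddaddfbbb$dbadcd  d
    5  b$dbadcdaedfeabbdddaddfbb  b
    6  badcdaedfeabbdddaddfbbb$d  d
    7  bb$dbadcdaedfeabbdddaddfb  b
    8  bbb$dbadcdaedfeabbdddaddf  f
    9  bbdddaddfbbb$dbadcdaedfea  a
   10  bdddaddfbbb$dbadcdaedfeab  b
   11  cdaedfeabbdddaddfbbb$dbad  d
   12  daddfbbb$dbadcdaedfeabbdd  d
   13  daedfeabbdddaddfbbb$dbadc  c
   14  dbadcdaedfeabbdddaddfbbb$  $
   15  dcdaedfeabbdddaddfbbb$dba  a
   16  ddaddfbbb$dbadcdaedfeabbd  d
   17  dddaddfbbb$dbadcdaedfeabb  b
   18  ddfbbb$dbadcdaedfeabbddda  a
   19  dfbbb$dbadcdaedfeabbdddad  d
   20  dfeabbdddaddfbbb$dbadcdae  e
   21  eabbdddaddfbbb$dbadcdaedf  f
   22  edfeabbdddaddfbbb$dbadcda  a
   23  fbbb$dbadcdaedfeabbdddadd  d
   24  feabbdddaddfbbb$dbadcdaed  d

bebddbdbfabddc$adbadefadd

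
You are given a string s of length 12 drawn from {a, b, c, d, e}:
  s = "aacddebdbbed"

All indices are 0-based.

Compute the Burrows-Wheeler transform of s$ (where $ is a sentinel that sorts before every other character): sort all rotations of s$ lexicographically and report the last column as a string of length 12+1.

d$adebaebcddb

rank  rotation       last
    0  $aacddebdbbed  d
    1  aacddebdbbed$  $
    2  acddebdbbed$a  a
    3  bbed$aacddebd  d
    4  bdbbed$aacdde  e
    5  bed$aacddebdb  b
    6  cddebdbbed$aa  a
    7  d$aacddebdbbe  e
    8  dbbed$aacddeb  b
    9  ddebdbbed$aac  c
   10  debdbbed$aacd  d
   11  ebdbbed$aacdd  d
   12  ed$aacddebdbb  b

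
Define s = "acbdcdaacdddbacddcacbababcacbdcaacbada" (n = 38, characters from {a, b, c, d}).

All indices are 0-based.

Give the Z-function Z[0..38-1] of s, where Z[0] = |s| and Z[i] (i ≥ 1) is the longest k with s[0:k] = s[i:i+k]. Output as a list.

Z[0]=38
i=1: fresh scan; Z[1]=0
i=2: fresh scan; Z[2]=0
i=3: fresh scan; Z[3]=0
i=4: fresh scan; Z[4]=0
i=5: fresh scan; Z[5]=0
i=6: fresh scan; Z[6]=1 extend→box=[6,7)
i=7: fresh scan; Z[7]=2 extend→box=[7,9)
i=8: min(r-i=1, Z[1]=0)=0; Z[8]=0
i=9: fresh scan; Z[9]=0
i=10: fresh scan; Z[10]=0
i=11: fresh scan; Z[11]=0
i=12: fresh scan; Z[12]=0
i=13: fresh scan; Z[13]=2 extend→box=[13,15)
i=14: min(r-i=1, Z[1]=0)=0; Z[14]=0
i=15: fresh scan; Z[15]=0
i=16: fresh scan; Z[16]=0
i=17: fresh scan; Z[17]=0
i=18: fresh scan; Z[18]=3 extend→box=[18,21)
i=19: min(r-i=2, Z[1]=0)=0; Z[19]=0
i=20: min(r-i=1, Z[2]=0)=0; Z[20]=0
i=21: fresh scan; Z[21]=1 extend→box=[21,22)
i=22: fresh scan; Z[22]=0
i=23: fresh scan; Z[23]=1 extend→box=[23,24)
i=24: fresh scan; Z[24]=0
i=25: fresh scan; Z[25]=0
i=26: fresh scan; Z[26]=5 extend→box=[26,31)
i=27: min(r-i=4, Z[1]=0)=0; Z[27]=0
i=28: min(r-i=3, Z[2]=0)=0; Z[28]=0
i=29: min(r-i=2, Z[3]=0)=0; Z[29]=0
i=30: min(r-i=1, Z[4]=0)=0; Z[30]=0
i=31: fresh scan; Z[31]=1 extend→box=[31,32)
i=32: fresh scan; Z[32]=3 extend→box=[32,35)
i=33: min(r-i=2, Z[1]=0)=0; Z[33]=0
i=34: min(r-i=1, Z[2]=0)=0; Z[34]=0
i=35: fresh scan; Z[35]=1 extend→box=[35,36)
i=36: fresh scan; Z[36]=0
i=37: fresh scan; Z[37]=1 extend→box=[37,38)

[38, 0, 0, 0, 0, 0, 1, 2, 0, 0, 0, 0, 0, 2, 0, 0, 0, 0, 3, 0, 0, 1, 0, 1, 0, 0, 5, 0, 0, 0, 0, 1, 3, 0, 0, 1, 0, 1]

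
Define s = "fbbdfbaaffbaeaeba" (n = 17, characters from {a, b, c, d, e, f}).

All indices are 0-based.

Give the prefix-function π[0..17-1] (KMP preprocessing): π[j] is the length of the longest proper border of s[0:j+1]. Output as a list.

π[0] = 0
j=1 s[j]='b': π[1]=0 (border '')
j=2 s[j]='b': π[2]=0 (border '')
j=3 s[j]='d': π[3]=0 (border '')
j=4 s[j]='f': π[4]=1 (border 'f')
j=5 s[j]='b': π[5]=2 (border 'fb')
j=6 s[j]='a': k: 2→0; π[6]=0 (border '')
j=7 s[j]='a': π[7]=0 (border '')
j=8 s[j]='f': π[8]=1 (border 'f')
j=9 s[j]='f': k: 1→0; π[9]=1 (border 'f')
j=10 s[j]='b': π[10]=2 (border 'fb')
j=11 s[j]='a': k: 2→0; π[11]=0 (border '')
j=12 s[j]='e': π[12]=0 (border '')
j=13 s[j]='a': π[13]=0 (border '')
j=14 s[j]='e': π[14]=0 (border '')
j=15 s[j]='b': π[15]=0 (border '')
j=16 s[j]='a': π[16]=0 (border '')

[0, 0, 0, 0, 1, 2, 0, 0, 1, 1, 2, 0, 0, 0, 0, 0, 0]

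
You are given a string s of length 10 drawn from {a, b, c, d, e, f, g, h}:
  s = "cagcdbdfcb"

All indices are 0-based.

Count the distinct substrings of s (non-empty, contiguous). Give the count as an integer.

51

rank→(start, suffix):
  0 → (1, 'agcdbdfcb')
  1 → (9, 'b')
  2 → (5, 'bdfcb')
  3 → (0, 'cagcdbdfcb')
  4 → (8, 'cb')
  5 → (3, 'cdbdfcb')
  6 → (4, 'dbdfcb')
  7 → (6, 'dfcb')
  8 → (7, 'fcb')
  9 → (2, 'gcdbdfcb')

SA = [1, 9, 5, 0, 8, 3, 4, 6, 7, 2]
i: (SA[i-1],SA[i]) lcp shared
  1: (1,9) 0 ''
  2: (9,5) 1 'b'
  3: (5,0) 0 ''
  4: (0,8) 1 'c'
  5: (8,3) 1 'c'
  6: (3,4) 0 ''
  7: (4,6) 1 'd'
  8: (6,7) 0 ''
  9: (7,2) 0 ''

n(n+1)/2 = 10·11/2 = 55
Σ LCP = 0 + 0 + 1 + 0 + 1 + 1 + 0 + 1 + 0 + 0 = 4
distinct = 55 − 4 = 51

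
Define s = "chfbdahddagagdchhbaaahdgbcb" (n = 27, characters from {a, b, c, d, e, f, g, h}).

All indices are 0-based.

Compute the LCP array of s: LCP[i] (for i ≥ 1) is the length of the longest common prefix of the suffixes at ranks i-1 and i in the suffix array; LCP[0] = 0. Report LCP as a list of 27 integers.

sorted suffixes:
  #0 SA[0]=18  'aaahdgbcb'
  #1 SA[1]=19  'aahdgbcb'
  #2 SA[2]=9  'agagdchhbaaahdgbcb'
  #3 SA[3]=11  'agdchhbaaahdgbcb'
  #4 SA[4]=5  'ahddagagdchhbaaahdgbcb'
  #5 SA[5]=20  'ahdgbcb'
  #6 SA[6]=26  'b'
  #7 SA[7]=17  'baaahdgbcb'
  #8 SA[8]=24  'bcb'
  #9 SA[9]=3  'bdahddagagdchhbaaahdgbcb'
  #10 SA[10]=25  'cb'
  #11 SA[11]=0  'chfbdahddagagdchhbaaahdgbcb'
  #12 SA[12]=14  'chhbaaahdgbcb'
  #13 SA[13]=8  'dagagdchhbaaahdgbcb'
  #14 SA[14]=4  'dahddagagdchhbaaahdgbcb'
  #15 SA[15]=13  'dchhbaaahdgbcb'
  #16 SA[16]=7  'ddagagdchhbaaahdgbcb'
  #17 SA[17]=22  'dgbcb'
  #18 SA[18]=2  'fbdahddagagdchhbaaahdgbcb'
  #19 SA[19]=10  'gagdchhbaaahdgbcb'
  #20 SA[20]=23  'gbcb'
  #21 SA[21]=12  'gdchhbaaahdgbcb'
  #22 SA[22]=16  'hbaaahdgbcb'
  #23 SA[23]=6  'hddagagdchhbaaahdgbcb'
  #24 SA[24]=21  'hdgbcb'
  #25 SA[25]=1  'hfbdahddagagdchhbaaahdgbcb'
  #26 SA[26]=15  'hhbaaahdgbcb'

SA = [18, 19, 9, 11, 5, 20, 26, 17, 24, 3, 25, 0, 14, 8, 4, 13, 7, 22, 2, 10, 23, 12, 16, 6, 21, 1, 15]
[i] adj suffixes → lcp
  [1] 18/19 → 2 ('aa')
  [2] 19/9 → 1 ('a')
  [3] 9/11 → 2 ('ag')
  [4] 11/5 → 1 ('a')
  [5] 5/20 → 3 ('ahd')
  [6] 20/26 → 0 ('')
  [7] 26/17 → 1 ('b')
  [8] 17/24 → 1 ('b')
  [9] 24/3 → 1 ('b')
  [10] 3/25 → 0 ('')
  [11] 25/0 → 1 ('c')
  [12] 0/14 → 2 ('ch')
  [13] 14/8 → 0 ('')
  [14] 8/4 → 2 ('da')
  [15] 4/13 → 1 ('d')
  [16] 13/7 → 1 ('d')
  [17] 7/22 → 1 ('d')
  [18] 22/2 → 0 ('')
  [19] 2/10 → 0 ('')
  [20] 10/23 → 1 ('g')
  [21] 23/12 → 1 ('g')
  [22] 12/16 → 0 ('')
  [23] 16/6 → 1 ('h')
  [24] 6/21 → 2 ('hd')
  [25] 21/1 → 1 ('h')
  [26] 1/15 → 1 ('h')

[0, 2, 1, 2, 1, 3, 0, 1, 1, 1, 0, 1, 2, 0, 2, 1, 1, 1, 0, 0, 1, 1, 0, 1, 2, 1, 1]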